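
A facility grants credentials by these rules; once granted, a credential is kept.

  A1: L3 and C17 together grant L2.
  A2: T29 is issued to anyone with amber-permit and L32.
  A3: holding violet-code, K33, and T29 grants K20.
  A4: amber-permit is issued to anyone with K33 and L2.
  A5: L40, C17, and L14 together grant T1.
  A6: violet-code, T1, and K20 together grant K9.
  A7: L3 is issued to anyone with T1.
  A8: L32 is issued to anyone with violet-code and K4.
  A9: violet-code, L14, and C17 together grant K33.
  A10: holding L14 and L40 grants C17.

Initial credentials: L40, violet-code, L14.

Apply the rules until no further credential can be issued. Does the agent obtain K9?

K9 would need violet-code, T1, and K20 (A6), but K20 is never granted.

No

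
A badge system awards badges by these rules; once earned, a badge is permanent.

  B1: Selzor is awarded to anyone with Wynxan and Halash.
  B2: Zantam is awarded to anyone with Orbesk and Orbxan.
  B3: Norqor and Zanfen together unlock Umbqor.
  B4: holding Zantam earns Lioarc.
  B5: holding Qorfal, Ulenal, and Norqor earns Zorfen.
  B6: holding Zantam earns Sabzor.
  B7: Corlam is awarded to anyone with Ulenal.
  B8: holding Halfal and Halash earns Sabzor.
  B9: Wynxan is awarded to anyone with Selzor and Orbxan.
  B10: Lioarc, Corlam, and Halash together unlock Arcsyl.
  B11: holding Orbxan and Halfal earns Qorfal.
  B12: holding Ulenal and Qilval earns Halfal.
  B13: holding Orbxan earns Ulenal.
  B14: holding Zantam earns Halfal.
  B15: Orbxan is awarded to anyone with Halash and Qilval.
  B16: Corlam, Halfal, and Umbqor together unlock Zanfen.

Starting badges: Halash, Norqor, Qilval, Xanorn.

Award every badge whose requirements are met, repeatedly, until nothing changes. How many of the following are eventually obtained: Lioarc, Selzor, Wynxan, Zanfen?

0

Lioarc would need Zantam (B4), but Zantam is never earned.
Selzor would need Wynxan and Halash (B1), but Wynxan is never earned.
Wynxan would need Selzor and Orbxan (B9), but Selzor is never earned.
Zanfen would need Corlam, Halfal, and Umbqor (B16), but Umbqor is never earned.
None of the 4 are reached.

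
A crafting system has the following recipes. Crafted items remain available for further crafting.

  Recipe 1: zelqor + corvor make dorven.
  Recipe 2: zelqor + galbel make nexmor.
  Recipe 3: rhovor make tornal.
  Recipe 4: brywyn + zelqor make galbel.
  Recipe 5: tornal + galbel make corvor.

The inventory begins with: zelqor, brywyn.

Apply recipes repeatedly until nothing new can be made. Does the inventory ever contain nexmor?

Using Recipe 4, brywyn and zelqor make galbel.
Using Recipe 2, zelqor and galbel make nexmor.

Yes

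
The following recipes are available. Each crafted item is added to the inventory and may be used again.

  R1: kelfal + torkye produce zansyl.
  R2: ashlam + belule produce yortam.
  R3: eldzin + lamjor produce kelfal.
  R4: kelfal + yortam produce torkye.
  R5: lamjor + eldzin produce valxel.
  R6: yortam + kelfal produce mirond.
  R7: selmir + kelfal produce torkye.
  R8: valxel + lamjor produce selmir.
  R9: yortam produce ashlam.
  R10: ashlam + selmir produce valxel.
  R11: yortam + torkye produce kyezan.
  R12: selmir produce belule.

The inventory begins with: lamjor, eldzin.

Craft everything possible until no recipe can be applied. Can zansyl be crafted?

Yes

lamjor + eldzin → valxel (R5).
eldzin + lamjor → kelfal (R3).
valxel + lamjor → selmir (R8).
Using R7, selmir and kelfal make torkye.
kelfal + torkye → zansyl (R1).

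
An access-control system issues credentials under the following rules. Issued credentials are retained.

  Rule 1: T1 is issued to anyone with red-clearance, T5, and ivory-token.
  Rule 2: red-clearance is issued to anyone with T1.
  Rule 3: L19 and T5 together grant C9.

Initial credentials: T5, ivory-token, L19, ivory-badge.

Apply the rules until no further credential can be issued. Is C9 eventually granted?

Yes

Holding L19 and T5 grants C9 (Rule 3).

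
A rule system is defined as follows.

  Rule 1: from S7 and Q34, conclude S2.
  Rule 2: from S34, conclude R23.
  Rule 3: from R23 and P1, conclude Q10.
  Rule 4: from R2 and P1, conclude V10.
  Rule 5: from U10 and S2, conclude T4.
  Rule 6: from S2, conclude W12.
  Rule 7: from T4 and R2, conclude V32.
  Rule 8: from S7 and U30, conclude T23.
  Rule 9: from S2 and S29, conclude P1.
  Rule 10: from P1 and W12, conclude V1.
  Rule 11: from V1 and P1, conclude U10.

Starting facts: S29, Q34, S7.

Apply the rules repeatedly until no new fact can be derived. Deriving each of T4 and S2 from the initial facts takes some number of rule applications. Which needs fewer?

S2: From S7 and Q34, Rule 1 gives S2. [1 rule application]
T4: From S7 and Q34, Rule 1 gives S2. From S2 and S29, Rule 9 gives P1. S2 holds, so W12 follows (Rule 6). P1 and W12 hold, so V1 follows (Rule 10). From V1 and P1, Rule 11 gives U10. From U10 and S2, Rule 5 gives T4. [6 rule applications]
S2 needs fewer.

S2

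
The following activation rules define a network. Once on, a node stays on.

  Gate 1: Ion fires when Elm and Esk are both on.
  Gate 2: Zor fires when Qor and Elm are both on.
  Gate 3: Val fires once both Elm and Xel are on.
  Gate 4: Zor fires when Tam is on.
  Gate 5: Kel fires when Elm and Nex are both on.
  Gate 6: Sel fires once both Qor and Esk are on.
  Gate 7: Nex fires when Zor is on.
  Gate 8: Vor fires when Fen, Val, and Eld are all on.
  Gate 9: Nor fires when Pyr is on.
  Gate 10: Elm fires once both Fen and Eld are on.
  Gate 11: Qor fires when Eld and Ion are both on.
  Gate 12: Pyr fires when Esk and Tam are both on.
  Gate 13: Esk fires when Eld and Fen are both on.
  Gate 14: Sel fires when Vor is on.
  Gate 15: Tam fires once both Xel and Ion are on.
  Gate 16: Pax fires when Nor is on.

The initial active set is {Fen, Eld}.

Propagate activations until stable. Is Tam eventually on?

No

Tam would need Xel and Ion (Gate 15), but Xel never turns on.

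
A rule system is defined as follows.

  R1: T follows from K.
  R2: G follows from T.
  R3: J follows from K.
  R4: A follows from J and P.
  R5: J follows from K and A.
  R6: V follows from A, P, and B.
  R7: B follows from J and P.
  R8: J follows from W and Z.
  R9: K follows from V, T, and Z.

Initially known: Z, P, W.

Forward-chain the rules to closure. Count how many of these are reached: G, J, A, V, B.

4

From W and Z, R8 gives J.
J and P hold, so A follows (R4).
From J and P, R7 gives B.
A, P, and B hold, so V follows (R6).
G would need T (R2), but T is never established.
J: reached.
A: reached.
V: reached.
B: reached.
Reached: J, A, V, and B — 4 of the 5.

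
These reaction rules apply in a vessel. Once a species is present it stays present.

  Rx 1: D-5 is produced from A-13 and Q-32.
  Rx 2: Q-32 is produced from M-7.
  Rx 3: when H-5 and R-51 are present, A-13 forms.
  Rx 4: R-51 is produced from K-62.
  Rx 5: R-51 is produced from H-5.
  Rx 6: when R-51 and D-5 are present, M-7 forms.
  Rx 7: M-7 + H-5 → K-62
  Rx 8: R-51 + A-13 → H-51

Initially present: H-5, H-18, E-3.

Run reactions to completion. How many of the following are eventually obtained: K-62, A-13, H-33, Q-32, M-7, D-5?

H-5 present → R-51 forms (Rx 5).
H-5 and R-51 present → A-13 forms (Rx 3).
K-62 would need M-7 and H-5 (Rx 7), but M-7 never forms.
A-13: reached.
No rule produces H-33, and it is not given.
Q-32 would need M-7 (Rx 2), but M-7 never forms.
M-7 would need R-51 and D-5 (Rx 6), but D-5 never forms.
D-5 would need A-13 and Q-32 (Rx 1), but Q-32 never forms.
Reached: A-13 — 1 of the 6.

1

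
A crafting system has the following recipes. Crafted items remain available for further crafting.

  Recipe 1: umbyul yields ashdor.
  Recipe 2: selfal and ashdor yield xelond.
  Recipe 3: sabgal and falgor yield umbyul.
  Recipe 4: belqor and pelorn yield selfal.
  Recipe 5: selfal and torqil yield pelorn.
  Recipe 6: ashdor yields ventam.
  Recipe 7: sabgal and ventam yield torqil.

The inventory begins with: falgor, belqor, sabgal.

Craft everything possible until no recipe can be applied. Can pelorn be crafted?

No

pelorn would need selfal and torqil (Recipe 5), but selfal is never obtained.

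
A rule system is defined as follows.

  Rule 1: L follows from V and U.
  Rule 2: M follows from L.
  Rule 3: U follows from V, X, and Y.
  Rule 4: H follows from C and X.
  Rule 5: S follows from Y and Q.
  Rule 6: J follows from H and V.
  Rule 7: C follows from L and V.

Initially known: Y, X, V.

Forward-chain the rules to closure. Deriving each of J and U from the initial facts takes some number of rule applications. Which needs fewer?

U

U: From V, X, and Y, Rule 3 gives U. [1 rule application]
J: V, X, and Y hold, so U follows (Rule 3). From V and U, Rule 1 gives L. L and V hold, so C follows (Rule 7). From C and X, Rule 4 gives H. H and V hold, so J follows (Rule 6). [5 rule applications]
U needs fewer.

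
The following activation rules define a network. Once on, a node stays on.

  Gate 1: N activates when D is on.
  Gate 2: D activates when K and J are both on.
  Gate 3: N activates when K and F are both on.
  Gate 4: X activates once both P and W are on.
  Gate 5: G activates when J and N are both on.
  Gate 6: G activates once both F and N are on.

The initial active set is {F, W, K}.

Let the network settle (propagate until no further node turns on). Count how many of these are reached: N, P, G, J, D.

Gate 3: K and F on → N on.
F and N are on, so G activates (Gate 6).
N: reached.
No rule produces P, and it is not given.
G: reached.
No rule produces J, and it is not given.
D would need K and J (Gate 2), but J never turns on.
Reached: N and G — 2 of the 5.

2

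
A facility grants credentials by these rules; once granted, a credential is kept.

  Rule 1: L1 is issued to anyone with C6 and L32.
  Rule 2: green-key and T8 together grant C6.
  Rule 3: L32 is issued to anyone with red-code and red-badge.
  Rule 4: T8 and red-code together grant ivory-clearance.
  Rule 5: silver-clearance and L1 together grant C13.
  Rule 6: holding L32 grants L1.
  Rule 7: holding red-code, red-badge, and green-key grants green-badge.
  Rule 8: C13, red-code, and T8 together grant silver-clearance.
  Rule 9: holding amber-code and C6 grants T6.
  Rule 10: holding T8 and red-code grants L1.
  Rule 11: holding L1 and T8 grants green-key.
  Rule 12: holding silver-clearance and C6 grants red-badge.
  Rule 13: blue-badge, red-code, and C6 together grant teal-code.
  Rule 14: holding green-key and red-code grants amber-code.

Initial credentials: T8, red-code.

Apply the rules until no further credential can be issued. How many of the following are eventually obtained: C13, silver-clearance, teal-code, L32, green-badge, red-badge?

C13 would need silver-clearance and L1 (Rule 5), but silver-clearance is never granted.
silver-clearance would need C13, red-code, and T8 (Rule 8), but C13 is never granted.
teal-code would need blue-badge, red-code, and C6 (Rule 13), but blue-badge is never granted.
L32 would need red-code and red-badge (Rule 3), but red-badge is never granted.
green-badge would need red-code, red-badge, and green-key (Rule 7), but red-badge is never granted.
red-badge would need silver-clearance and C6 (Rule 12), but silver-clearance is never granted.
None of the 6 are reached.

0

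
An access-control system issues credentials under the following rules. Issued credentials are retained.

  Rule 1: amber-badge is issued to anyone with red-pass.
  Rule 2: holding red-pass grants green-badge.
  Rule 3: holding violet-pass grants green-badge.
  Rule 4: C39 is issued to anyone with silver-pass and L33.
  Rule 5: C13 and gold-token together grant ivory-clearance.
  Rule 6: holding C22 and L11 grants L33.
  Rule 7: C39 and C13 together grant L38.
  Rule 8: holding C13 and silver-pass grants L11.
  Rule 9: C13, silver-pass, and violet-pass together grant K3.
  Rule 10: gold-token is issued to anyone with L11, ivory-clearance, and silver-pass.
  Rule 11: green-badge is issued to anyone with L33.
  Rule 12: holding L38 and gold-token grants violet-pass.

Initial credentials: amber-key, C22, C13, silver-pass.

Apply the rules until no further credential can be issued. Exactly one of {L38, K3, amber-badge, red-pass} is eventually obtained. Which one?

Holding C13 and silver-pass grants L11 (Rule 8).
Holding C22 and L11 grants L33 (Rule 6).
Holding silver-pass and L33 grants C39 (Rule 4).
Holding C39 and C13 grants L38 (Rule 7).
amber-badge would need red-pass (Rule 1), but red-pass is never granted. K3 would need C13, silver-pass, and violet-pass (Rule 9), but violet-pass is never granted. No rule produces red-pass, and it is not given.

L38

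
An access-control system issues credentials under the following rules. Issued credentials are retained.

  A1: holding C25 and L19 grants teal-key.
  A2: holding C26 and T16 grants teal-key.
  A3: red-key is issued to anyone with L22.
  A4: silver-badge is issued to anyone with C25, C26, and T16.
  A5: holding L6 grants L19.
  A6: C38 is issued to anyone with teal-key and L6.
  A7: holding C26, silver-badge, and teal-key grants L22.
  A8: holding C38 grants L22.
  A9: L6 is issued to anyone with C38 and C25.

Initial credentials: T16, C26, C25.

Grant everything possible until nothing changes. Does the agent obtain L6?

No

L6 would need C38 and C25 (A9), but C38 is never granted.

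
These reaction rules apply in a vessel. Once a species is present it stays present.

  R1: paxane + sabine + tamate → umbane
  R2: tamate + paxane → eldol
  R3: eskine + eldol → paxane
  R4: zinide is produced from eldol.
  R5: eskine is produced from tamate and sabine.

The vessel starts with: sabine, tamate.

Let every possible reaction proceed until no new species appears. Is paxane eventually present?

paxane would need eskine and eldol (R3), but eldol never forms.

No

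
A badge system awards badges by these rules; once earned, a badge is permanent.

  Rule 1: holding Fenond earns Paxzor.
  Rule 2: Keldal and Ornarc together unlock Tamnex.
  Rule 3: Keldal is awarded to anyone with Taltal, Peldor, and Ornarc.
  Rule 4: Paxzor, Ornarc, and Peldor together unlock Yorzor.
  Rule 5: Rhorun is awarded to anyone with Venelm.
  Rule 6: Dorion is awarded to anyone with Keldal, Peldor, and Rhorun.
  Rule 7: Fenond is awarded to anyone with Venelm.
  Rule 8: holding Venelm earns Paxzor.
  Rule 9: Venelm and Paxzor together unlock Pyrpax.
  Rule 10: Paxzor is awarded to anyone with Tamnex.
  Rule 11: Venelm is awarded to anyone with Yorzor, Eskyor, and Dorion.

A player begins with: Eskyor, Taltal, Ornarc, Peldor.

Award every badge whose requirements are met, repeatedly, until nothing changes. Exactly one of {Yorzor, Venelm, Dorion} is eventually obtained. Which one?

Yorzor

With Taltal, Peldor, and Ornarc, Keldal is earned (Rule 3).
With Keldal and Ornarc, Tamnex is earned (Rule 2).
With Tamnex, Paxzor is earned (Rule 10).
With Paxzor, Ornarc, and Peldor, Yorzor is earned (Rule 4).
Dorion would need Keldal, Peldor, and Rhorun (Rule 6), but Rhorun is never earned. Venelm would need Yorzor, Eskyor, and Dorion (Rule 11), but Dorion is never earned.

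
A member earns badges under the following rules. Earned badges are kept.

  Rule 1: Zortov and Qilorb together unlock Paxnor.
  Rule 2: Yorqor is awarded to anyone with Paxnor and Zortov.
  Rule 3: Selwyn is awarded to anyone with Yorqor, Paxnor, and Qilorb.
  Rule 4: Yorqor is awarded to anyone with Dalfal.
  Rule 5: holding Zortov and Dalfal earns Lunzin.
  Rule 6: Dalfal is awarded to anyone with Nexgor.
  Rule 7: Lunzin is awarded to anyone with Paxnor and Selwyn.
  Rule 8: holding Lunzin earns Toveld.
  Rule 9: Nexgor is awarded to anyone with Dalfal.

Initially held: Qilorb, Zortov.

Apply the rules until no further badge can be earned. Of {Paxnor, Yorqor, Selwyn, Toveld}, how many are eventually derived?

4

With Zortov and Qilorb, Paxnor is earned (Rule 1).
With Paxnor and Zortov, Yorqor is earned (Rule 2).
With Yorqor, Paxnor, and Qilorb, Selwyn is earned (Rule 3).
With Paxnor and Selwyn, Lunzin is earned (Rule 7).
With Lunzin, Toveld is earned (Rule 8).
Paxnor: reached.
Yorqor: reached.
Selwyn: reached.
Toveld: reached.
All 4 are reached.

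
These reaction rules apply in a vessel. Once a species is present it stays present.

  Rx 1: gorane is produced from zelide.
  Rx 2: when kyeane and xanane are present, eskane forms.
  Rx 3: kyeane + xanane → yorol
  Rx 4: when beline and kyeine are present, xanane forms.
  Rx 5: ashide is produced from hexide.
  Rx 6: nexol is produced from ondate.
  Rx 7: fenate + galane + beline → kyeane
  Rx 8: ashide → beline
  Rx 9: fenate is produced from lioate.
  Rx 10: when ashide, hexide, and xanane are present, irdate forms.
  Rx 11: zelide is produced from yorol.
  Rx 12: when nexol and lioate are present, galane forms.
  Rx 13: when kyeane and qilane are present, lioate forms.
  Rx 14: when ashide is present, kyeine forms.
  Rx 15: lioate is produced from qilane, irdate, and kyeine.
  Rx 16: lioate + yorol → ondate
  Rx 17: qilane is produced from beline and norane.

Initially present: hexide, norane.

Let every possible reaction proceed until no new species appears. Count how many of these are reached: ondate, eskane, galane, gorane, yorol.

0

ondate would need lioate and yorol (Rx 16), but yorol never forms.
eskane would need kyeane and xanane (Rx 2), but kyeane never forms.
galane would need nexol and lioate (Rx 12), but nexol never forms.
gorane would need zelide (Rx 1), but zelide never forms.
yorol would need kyeane and xanane (Rx 3), but kyeane never forms.
None of the 5 are reached.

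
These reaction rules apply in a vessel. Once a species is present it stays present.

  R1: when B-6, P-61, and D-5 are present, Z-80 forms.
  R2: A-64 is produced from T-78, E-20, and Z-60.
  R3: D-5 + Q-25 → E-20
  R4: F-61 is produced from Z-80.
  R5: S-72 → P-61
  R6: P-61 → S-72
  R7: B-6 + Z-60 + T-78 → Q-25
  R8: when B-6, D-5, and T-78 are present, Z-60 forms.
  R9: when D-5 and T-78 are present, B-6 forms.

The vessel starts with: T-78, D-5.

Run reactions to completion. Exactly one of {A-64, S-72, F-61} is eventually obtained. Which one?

D-5 and T-78 present → B-6 forms (R9).
B-6, D-5, and T-78 present → Z-60 forms (R8).
B-6, Z-60, and T-78 present → Q-25 forms (R7).
D-5 and Q-25 present → E-20 forms (R3).
T-78, E-20, and Z-60 present → A-64 forms (R2).
S-72 would need P-61 (R6), but P-61 never forms. F-61 would need Z-80 (R4), but Z-80 never forms.

A-64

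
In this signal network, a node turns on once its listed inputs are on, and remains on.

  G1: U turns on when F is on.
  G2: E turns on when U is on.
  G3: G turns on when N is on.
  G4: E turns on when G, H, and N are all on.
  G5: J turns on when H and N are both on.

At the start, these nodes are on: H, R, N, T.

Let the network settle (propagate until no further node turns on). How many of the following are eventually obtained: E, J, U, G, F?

3

H and N are on, so J turns on (G5).
N is on, so G turns on (G3).
G4: G, H, and N on → E on.
E: reached.
J: reached.
U would need F (G1), but F never turns on.
G: reached.
No rule produces F, and it is not given.
Reached: E, J, and G — 3 of the 5.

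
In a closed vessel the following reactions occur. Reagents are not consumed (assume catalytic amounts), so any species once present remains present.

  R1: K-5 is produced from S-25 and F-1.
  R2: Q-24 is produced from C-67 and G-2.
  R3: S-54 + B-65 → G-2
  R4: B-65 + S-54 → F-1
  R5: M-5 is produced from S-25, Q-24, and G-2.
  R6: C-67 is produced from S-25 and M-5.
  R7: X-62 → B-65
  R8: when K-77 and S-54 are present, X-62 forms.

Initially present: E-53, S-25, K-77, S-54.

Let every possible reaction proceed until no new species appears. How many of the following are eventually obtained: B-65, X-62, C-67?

K-77 and S-54 present → X-62 forms (R8).
X-62 present → B-65 forms (R7).
B-65: reached.
X-62: reached.
C-67 would need S-25 and M-5 (R6), but M-5 never forms.
Reached: B-65 and X-62 — 2 of the 3.

2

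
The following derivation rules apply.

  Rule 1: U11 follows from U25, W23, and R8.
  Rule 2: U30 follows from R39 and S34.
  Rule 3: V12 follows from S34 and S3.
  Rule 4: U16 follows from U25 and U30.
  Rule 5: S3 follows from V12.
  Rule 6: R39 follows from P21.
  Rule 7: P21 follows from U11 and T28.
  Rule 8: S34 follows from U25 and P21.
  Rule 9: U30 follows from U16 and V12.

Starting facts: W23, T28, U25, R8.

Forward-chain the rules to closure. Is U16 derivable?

U25, W23, and R8 hold, so U11 follows (Rule 1).
From U11 and T28, Rule 7 gives P21.
From P21, Rule 6 gives R39.
From U25 and P21, Rule 8 gives S34.
From R39 and S34, Rule 2 gives U30.
U25 and U30 hold, so U16 follows (Rule 4).

Yes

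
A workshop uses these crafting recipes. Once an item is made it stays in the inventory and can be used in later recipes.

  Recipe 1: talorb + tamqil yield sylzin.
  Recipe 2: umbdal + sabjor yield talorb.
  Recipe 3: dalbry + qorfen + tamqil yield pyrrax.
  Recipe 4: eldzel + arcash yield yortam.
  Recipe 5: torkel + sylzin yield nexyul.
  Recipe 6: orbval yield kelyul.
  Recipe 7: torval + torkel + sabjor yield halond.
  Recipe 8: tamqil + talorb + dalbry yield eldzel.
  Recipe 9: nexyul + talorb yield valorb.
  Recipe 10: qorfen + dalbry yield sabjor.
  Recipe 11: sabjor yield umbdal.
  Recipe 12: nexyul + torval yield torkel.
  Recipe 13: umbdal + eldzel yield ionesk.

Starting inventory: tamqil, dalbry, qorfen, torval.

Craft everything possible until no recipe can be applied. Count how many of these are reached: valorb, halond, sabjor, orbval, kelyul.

1

Using Recipe 10, qorfen and dalbry make sabjor.
valorb would need nexyul and talorb (Recipe 9), but nexyul is never obtained.
halond would need torval, torkel, and sabjor (Recipe 7), but torkel is never obtained.
sabjor: reached.
No rule produces orbval, and it is not given.
kelyul would need orbval (Recipe 6), but orbval is never obtained.
Reached: sabjor — 1 of the 5.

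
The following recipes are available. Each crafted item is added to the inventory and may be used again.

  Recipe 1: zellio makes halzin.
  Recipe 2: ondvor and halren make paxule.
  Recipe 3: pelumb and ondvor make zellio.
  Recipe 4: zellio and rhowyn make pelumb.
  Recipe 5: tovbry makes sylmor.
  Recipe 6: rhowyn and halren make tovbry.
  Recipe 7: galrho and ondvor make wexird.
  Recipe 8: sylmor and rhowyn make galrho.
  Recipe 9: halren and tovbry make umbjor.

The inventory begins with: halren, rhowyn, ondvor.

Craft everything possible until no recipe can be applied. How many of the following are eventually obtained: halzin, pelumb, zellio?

halzin would need zellio (Recipe 1), but zellio is never obtained.
pelumb would need zellio and rhowyn (Recipe 4), but zellio is never obtained.
zellio would need pelumb and ondvor (Recipe 3), but pelumb is never obtained.
None of the 3 are reached.

0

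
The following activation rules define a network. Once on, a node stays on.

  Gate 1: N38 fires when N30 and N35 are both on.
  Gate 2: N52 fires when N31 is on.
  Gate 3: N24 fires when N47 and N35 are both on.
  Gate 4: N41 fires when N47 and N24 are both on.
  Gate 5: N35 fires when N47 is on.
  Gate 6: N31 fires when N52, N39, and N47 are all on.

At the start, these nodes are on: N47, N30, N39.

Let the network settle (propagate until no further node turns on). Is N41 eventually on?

Gate 5: N47 on → N35 on.
Gate 3: N47 and N35 on → N24 on.
N47 and N24 are on, so N41 fires (Gate 4).

Yes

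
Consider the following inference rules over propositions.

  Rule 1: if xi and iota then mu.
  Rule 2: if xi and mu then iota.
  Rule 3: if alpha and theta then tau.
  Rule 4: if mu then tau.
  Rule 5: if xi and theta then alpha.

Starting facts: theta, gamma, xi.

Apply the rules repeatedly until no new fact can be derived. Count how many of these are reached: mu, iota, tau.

From xi and theta, Rule 5 gives alpha.
alpha and theta hold, so tau follows (Rule 3).
mu would need xi and iota (Rule 1), but iota is never established.
iota would need xi and mu (Rule 2), but mu is never established.
tau: reached.
Reached: tau — 1 of the 3.

1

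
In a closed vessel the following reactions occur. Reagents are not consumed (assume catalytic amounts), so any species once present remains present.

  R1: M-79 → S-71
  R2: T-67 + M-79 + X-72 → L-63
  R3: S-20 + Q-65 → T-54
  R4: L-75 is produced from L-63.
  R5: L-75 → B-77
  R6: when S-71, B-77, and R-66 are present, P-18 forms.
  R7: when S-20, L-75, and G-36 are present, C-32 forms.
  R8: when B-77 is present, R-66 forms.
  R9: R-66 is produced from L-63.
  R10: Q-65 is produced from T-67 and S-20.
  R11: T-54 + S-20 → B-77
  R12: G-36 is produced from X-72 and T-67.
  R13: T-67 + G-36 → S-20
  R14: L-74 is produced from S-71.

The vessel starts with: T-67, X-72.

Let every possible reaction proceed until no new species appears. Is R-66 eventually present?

Yes

X-72 and T-67 present → G-36 forms (R12).
T-67 and G-36 present → S-20 forms (R13).
T-67 and S-20 present → Q-65 forms (R10).
S-20 and Q-65 present → T-54 forms (R3).
T-54 and S-20 present → B-77 forms (R11).
B-77 present → R-66 forms (R8).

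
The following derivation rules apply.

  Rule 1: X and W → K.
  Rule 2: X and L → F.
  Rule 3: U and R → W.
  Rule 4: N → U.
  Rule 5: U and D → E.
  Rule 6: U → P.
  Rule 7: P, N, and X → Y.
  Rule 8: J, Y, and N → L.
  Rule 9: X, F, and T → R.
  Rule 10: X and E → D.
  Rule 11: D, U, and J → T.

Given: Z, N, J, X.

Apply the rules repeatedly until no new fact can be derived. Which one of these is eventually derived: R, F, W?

N holds, so U follows (Rule 4).
U holds, so P follows (Rule 6).
P, N, and X hold, so Y follows (Rule 7).
From J, Y, and N, Rule 8 gives L.
X and L hold, so F follows (Rule 2).
W would need U and R (Rule 3), but R is never established. R would need X, F, and T (Rule 9), but T is never established.

F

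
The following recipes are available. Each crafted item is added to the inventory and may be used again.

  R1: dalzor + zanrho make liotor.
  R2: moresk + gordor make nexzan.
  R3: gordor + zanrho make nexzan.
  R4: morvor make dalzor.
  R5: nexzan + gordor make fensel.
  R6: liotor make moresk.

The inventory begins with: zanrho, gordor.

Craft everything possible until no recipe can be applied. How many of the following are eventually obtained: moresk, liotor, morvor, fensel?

Using R3, gordor and zanrho make nexzan.
nexzan + gordor → fensel (R5).
moresk would need liotor (R6), but liotor is never obtained.
liotor would need dalzor and zanrho (R1), but dalzor is never obtained.
No rule produces morvor, and it is not given.
fensel: reached.
Reached: fensel — 1 of the 4.

1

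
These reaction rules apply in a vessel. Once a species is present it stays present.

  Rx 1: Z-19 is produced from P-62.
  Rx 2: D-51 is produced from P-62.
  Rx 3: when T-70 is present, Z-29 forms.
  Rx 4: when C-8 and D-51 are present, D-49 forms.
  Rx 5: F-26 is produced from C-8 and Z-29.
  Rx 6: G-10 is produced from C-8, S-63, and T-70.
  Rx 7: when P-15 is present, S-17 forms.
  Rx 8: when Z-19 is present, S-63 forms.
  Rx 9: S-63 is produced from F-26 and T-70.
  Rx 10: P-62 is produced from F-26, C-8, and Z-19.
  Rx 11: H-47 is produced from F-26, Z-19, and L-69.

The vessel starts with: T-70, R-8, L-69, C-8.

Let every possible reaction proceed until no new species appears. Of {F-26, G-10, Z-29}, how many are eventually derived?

3

T-70 present → Z-29 forms (Rx 3).
C-8 and Z-29 present → F-26 forms (Rx 5).
F-26 and T-70 present → S-63 forms (Rx 9).
C-8, S-63, and T-70 present → G-10 forms (Rx 6).
F-26: reached.
G-10: reached.
Z-29: reached.
All 3 are reached.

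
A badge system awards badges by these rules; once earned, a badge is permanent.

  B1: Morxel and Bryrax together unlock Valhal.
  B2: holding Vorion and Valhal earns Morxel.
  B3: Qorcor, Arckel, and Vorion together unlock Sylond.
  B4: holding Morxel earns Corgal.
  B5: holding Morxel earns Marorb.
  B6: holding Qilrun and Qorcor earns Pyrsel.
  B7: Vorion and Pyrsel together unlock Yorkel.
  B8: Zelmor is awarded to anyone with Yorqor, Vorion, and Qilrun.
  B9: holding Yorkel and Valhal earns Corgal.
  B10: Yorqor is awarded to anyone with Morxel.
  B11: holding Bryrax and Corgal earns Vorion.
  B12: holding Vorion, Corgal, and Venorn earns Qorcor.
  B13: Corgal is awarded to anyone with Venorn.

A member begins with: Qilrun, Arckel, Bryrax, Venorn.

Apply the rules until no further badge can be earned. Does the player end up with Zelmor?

Zelmor would need Yorqor, Vorion, and Qilrun (B8), but Yorqor is never earned.

No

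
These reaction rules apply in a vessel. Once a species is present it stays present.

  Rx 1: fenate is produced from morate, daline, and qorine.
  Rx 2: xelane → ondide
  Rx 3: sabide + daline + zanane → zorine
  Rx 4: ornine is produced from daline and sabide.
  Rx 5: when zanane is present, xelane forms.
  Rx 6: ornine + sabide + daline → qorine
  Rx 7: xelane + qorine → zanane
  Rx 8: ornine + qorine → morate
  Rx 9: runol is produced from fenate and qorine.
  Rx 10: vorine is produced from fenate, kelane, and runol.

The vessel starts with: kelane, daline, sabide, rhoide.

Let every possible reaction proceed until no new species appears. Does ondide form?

ondide would need xelane (Rx 2), but xelane never forms.

No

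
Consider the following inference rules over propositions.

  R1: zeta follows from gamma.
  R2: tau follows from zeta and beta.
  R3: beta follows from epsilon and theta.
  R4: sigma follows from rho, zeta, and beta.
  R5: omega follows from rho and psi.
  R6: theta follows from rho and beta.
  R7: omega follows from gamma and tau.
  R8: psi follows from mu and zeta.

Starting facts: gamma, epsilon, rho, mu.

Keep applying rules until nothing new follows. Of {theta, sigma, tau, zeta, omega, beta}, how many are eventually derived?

2

From gamma, R1 gives zeta.
From mu and zeta, R8 gives psi.
From rho and psi, R5 gives omega.
theta would need rho and beta (R6), but beta is never established.
sigma would need rho, zeta, and beta (R4), but beta is never established.
tau would need zeta and beta (R2), but beta is never established.
zeta: reached.
omega: reached.
beta would need epsilon and theta (R3), but theta is never established.
Reached: zeta and omega — 2 of the 6.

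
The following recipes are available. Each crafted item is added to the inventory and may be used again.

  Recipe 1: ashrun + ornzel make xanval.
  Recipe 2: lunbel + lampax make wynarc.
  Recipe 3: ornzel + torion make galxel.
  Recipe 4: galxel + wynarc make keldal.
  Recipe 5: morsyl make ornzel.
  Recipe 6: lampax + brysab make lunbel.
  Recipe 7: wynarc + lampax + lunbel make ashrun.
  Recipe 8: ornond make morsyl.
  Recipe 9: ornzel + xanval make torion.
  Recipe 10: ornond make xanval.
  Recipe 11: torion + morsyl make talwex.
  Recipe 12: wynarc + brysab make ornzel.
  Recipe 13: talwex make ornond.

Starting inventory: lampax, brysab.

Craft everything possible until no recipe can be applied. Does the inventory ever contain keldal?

Using Recipe 6, lampax and brysab make lunbel.
Using Recipe 2, lunbel and lampax make wynarc.
Using Recipe 7, wynarc, lampax, and lunbel make ashrun.
wynarc + brysab → ornzel (Recipe 12).
Using Recipe 1, ashrun and ornzel make xanval.
ornzel + xanval → torion (Recipe 9).
Using Recipe 3, ornzel and torion make galxel.
galxel + wynarc → keldal (Recipe 4).

Yes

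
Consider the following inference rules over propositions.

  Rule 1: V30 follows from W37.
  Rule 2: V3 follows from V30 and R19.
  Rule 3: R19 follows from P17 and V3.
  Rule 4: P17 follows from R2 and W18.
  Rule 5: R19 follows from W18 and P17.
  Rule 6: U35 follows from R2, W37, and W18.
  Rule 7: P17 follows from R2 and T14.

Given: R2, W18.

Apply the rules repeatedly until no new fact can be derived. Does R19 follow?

Yes

From R2 and W18, Rule 4 gives P17.
W18 and P17 hold, so R19 follows (Rule 5).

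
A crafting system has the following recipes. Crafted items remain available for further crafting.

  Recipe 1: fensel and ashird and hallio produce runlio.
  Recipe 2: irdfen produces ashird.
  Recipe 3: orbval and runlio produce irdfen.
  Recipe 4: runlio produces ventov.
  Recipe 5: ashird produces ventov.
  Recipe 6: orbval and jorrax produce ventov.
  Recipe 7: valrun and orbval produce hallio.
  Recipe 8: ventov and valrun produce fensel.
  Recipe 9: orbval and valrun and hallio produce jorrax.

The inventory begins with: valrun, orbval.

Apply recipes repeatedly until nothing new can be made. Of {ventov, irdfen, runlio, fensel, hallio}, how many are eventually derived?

3

valrun and orbval → hallio (Recipe 7).
orbval and valrun and hallio → jorrax (Recipe 9).
orbval and jorrax → ventov (Recipe 6).
ventov and valrun → fensel (Recipe 8).
ventov: reached.
irdfen would need orbval and runlio (Recipe 3), but runlio is never obtained.
runlio would need fensel, ashird, and hallio (Recipe 1), but ashird is never obtained.
fensel: reached.
hallio: reached.
Reached: ventov, fensel, and hallio — 3 of the 5.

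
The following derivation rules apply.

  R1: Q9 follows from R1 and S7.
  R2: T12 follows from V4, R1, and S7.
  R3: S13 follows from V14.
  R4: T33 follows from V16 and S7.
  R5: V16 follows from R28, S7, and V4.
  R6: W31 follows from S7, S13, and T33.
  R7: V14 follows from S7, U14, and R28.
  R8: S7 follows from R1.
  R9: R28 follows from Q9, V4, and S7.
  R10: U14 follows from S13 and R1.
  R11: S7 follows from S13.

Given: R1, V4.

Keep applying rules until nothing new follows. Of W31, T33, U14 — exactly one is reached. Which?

From R1, R8 gives S7.
R1 and S7 hold, so Q9 follows (R1).
Q9, V4, and S7 hold, so R28 follows (R9).
From R28, S7, and V4, R5 gives V16.
V16 and S7 hold, so T33 follows (R4).
W31 would need S7, S13, and T33 (R6), but S13 is never established. U14 would need S13 and R1 (R10), but S13 is never established.

T33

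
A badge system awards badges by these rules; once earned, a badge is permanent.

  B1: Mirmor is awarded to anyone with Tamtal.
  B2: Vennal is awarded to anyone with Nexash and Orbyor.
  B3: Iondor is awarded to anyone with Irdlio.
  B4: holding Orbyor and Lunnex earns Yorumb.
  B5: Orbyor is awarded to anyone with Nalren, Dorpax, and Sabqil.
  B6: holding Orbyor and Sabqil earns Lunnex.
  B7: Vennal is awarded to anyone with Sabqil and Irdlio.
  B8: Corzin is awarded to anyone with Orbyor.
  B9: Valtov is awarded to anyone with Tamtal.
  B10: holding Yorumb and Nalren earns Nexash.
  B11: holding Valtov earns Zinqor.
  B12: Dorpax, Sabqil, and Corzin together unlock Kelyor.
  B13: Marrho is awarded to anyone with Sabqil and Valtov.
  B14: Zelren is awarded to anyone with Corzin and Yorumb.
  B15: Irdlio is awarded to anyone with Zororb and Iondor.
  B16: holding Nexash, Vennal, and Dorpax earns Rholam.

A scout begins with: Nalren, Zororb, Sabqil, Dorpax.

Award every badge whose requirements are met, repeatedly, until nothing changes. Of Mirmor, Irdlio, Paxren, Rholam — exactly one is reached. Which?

With Nalren, Dorpax, and Sabqil, Orbyor is earned (B5).
With Orbyor and Sabqil, Lunnex is earned (B6).
With Orbyor and Lunnex, Yorumb is earned (B4).
With Yorumb and Nalren, Nexash is earned (B10).
With Nexash and Orbyor, Vennal is earned (B2).
With Nexash, Vennal, and Dorpax, Rholam is earned (B16).
Irdlio would need Zororb and Iondor (B15), but Iondor is never earned. No rule produces Paxren, and it is not given. Mirmor would need Tamtal (B1), but Tamtal is never earned.

Rholam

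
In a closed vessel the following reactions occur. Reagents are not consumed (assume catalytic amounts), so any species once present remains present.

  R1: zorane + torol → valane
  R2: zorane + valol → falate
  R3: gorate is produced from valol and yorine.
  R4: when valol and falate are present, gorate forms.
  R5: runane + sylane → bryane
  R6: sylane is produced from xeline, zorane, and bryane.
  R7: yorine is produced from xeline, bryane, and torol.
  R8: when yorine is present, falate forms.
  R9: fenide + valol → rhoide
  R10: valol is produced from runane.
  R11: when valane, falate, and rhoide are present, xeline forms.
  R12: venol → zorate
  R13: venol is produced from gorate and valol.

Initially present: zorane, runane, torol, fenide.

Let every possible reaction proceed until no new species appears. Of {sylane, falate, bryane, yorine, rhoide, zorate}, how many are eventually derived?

3

runane present → valol forms (R10).
fenide and valol present → rhoide forms (R9).
zorane and valol present → falate forms (R2).
valol and falate present → gorate forms (R4).
gorate and valol present → venol forms (R13).
venol present → zorate forms (R12).
sylane would need xeline, zorane, and bryane (R6), but bryane never forms.
falate: reached.
bryane would need runane and sylane (R5), but sylane never forms.
yorine would need xeline, bryane, and torol (R7), but bryane never forms.
rhoide: reached.
zorate: reached.
Reached: falate, rhoide, and zorate — 3 of the 6.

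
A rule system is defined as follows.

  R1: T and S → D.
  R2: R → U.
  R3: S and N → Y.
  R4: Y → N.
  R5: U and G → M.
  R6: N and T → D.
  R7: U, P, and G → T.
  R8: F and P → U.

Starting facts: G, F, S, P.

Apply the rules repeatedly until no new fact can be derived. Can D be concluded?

Yes

F and P hold, so U follows (R8).
From U, P, and G, R7 gives T.
From T and S, R1 gives D.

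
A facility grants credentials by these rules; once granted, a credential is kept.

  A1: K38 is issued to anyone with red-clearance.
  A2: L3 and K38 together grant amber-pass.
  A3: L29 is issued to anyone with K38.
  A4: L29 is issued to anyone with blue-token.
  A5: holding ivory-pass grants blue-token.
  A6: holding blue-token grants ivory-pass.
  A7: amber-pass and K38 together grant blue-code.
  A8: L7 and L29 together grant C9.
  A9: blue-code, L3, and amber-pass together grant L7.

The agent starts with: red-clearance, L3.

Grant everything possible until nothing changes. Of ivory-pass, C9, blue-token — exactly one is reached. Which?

C9

Holding red-clearance grants K38 (A1).
Holding L3 and K38 grants amber-pass (A2).
Holding K38 grants L29 (A3).
Holding amber-pass and K38 grants blue-code (A7).
Holding blue-code, L3, and amber-pass grants L7 (A9).
Holding L7 and L29 grants C9 (A8).
ivory-pass would need blue-token (A6), but blue-token is never granted. blue-token would need ivory-pass (A5), but ivory-pass is never granted.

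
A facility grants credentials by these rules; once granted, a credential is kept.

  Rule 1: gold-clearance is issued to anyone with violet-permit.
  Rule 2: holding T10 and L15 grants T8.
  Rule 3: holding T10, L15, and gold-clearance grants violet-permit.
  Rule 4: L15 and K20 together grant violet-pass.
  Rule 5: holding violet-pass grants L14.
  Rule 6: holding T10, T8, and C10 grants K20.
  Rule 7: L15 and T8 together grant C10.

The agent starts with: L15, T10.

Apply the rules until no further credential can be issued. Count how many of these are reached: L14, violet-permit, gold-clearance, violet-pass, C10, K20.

Holding T10 and L15 grants T8 (Rule 2).
Holding L15 and T8 grants C10 (Rule 7).
Holding T10, T8, and C10 grants K20 (Rule 6).
Holding L15 and K20 grants violet-pass (Rule 4).
Holding violet-pass grants L14 (Rule 5).
L14: reached.
violet-permit would need T10, L15, and gold-clearance (Rule 3), but gold-clearance is never granted.
gold-clearance would need violet-permit (Rule 1), but violet-permit is never granted.
violet-pass: reached.
C10: reached.
K20: reached.
Reached: L14, violet-pass, C10, and K20 — 4 of the 6.

4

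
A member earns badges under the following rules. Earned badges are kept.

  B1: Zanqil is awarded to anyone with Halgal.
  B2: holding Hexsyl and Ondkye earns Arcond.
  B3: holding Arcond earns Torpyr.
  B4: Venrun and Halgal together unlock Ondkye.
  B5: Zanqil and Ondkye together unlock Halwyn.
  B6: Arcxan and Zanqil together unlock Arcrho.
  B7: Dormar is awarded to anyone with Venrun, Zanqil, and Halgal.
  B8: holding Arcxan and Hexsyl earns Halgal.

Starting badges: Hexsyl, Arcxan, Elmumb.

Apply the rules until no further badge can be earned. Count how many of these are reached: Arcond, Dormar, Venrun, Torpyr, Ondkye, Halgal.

With Arcxan and Hexsyl, Halgal is earned (B8).
Arcond would need Hexsyl and Ondkye (B2), but Ondkye is never earned.
Dormar would need Venrun, Zanqil, and Halgal (B7), but Venrun is never earned.
No rule produces Venrun, and it is not given.
Torpyr would need Arcond (B3), but Arcond is never earned.
Ondkye would need Venrun and Halgal (B4), but Venrun is never earned.
Halgal: reached.
Reached: Halgal — 1 of the 6.

1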